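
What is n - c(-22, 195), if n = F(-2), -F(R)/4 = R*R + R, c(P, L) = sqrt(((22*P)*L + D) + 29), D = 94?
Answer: -8 - 3*I*sqrt(10473) ≈ -8.0 - 307.01*I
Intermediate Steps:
c(P, L) = sqrt(123 + 22*L*P) (c(P, L) = sqrt(((22*P)*L + 94) + 29) = sqrt((22*L*P + 94) + 29) = sqrt((94 + 22*L*P) + 29) = sqrt(123 + 22*L*P))
F(R) = -4*R - 4*R**2 (F(R) = -4*(R*R + R) = -4*(R**2 + R) = -4*(R + R**2) = -4*R - 4*R**2)
n = -8 (n = -4*(-2)*(1 - 2) = -4*(-2)*(-1) = -8)
n - c(-22, 195) = -8 - sqrt(123 + 22*195*(-22)) = -8 - sqrt(123 - 94380) = -8 - sqrt(-94257) = -8 - 3*I*sqrt(10473)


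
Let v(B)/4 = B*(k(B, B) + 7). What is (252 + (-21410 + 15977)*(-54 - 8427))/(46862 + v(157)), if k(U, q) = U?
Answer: 46077525/149854 ≈ 307.48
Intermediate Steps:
v(B) = 4*B*(7 + B) (v(B) = 4*(B*(B + 7)) = 4*(B*(7 + B)) = 4*B*(7 + B))
(252 + (-21410 + 15977)*(-54 - 8427))/(46862 + v(157)) = (252 + (-21410 + 15977)*(-54 - 8427))/(46862 + 4*157*(7 + 157)) = (252 - 5433*(-8481))/(46862 + 4*157*164) = (252 + 46077273)/(46862 + 102992) = 46077525/149854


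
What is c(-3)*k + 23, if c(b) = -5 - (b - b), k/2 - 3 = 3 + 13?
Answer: -167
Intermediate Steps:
k = 38 (k = 6 + 2*(3 + 13) = 6 + 2*16 = 6 + 32 = 38)
c(b) = -5 (c(b) = -5 - 1*0 = -5 + 0 = -5)
c(-3)*k + 23 = -5*38 + 23 = -190 + 23 = -167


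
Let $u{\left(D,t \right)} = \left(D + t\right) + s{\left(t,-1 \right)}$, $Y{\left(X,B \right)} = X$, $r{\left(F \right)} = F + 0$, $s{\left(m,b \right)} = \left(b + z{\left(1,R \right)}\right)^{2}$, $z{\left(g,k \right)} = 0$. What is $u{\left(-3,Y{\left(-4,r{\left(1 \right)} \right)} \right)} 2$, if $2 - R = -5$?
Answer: $-12$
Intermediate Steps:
$R = 7$ ($R = 2 - -5 = 2 + 5 = 7$)
$s{\left(m,b \right)} = b^{2}$ ($s{\left(m,b \right)} = \left(b + 0\right)^{2} = b^{2}$)
$r{\left(F \right)} = F$
$u{\left(D,t \right)} = 1 + D + t$ ($u{\left(D,t \right)} = \left(D + t\right) + \left(-1\right)^{2} = \left(D + t\right) + 1 = 1 + D + t$)
$u{\left(-3,Y{\left(-4,r{\left(1 \right)} \right)} \right)} 2 = \left(1 - 3 - 4\right) 2 = \left(-6\right) 2 = -12$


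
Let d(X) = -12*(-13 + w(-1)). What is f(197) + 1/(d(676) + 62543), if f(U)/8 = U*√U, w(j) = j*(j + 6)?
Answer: 1/62759 + 1576*√197 ≈ 22120.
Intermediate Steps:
w(j) = j*(6 + j)
d(X) = 216 (d(X) = -12*(-13 - (6 - 1)) = -12*(-13 - 1*5) = -12*(-13 - 5) = -12*(-18) = 216)
f(U) = 8*U^(3/2) (f(U) = 8*(U*√U) = 8*U^(3/2))
f(197) + 1/(d(676) + 62543) = 8*197^(3/2) + 1/(216 + 62543) = 8*(197*√197) + 1/62759 = 1576*√197 + 1/62759 = 1/62759 + 1576*√197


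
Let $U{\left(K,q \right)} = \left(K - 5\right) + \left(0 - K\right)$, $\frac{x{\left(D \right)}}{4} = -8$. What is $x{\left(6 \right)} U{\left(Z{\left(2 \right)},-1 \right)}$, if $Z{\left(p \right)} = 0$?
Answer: $160$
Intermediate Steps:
$x{\left(D \right)} = -32$ ($x{\left(D \right)} = 4 \left(-8\right) = -32$)
$U{\left(K,q \right)} = -5$ ($U{\left(K,q \right)} = \left(-5 + K\right) - K = -5$)
$x{\left(6 \right)} U{\left(Z{\left(2 \right)},-1 \right)} = \left(-32\right) \left(-5\right) = 160$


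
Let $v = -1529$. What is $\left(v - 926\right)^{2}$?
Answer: $6027025$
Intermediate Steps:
$\left(v - 926\right)^{2} = \left(-1529 - 926\right)^{2} = \left(-2455\right)^{2} = 6027025$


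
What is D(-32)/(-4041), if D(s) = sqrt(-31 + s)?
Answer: -I*sqrt(7)/1347 ≈ -0.0019642*I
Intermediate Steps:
D(-32)/(-4041) = sqrt(-31 - 32)/(-4041) = sqrt(-63)*(-1/4041) = (3*I*sqrt(7))*(-1/4041) = -I*sqrt(7)/1347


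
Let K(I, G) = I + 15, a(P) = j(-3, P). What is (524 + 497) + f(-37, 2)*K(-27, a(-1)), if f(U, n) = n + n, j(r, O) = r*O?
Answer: 973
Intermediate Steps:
j(r, O) = O*r
a(P) = -3*P (a(P) = P*(-3) = -3*P)
K(I, G) = 15 + I
f(U, n) = 2*n
(524 + 497) + f(-37, 2)*K(-27, a(-1)) = (524 + 497) + (2*2)*(15 - 27) = 1021 + 4*(-12) = 1021 - 48 = 973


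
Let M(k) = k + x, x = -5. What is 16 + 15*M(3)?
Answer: -14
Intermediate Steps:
M(k) = -5 + k (M(k) = k - 5 = -5 + k)
16 + 15*M(3) = 16 + 15*(-5 + 3) = 16 + 15*(-2) = 16 - 30 = -14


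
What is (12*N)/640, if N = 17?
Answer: 51/160 ≈ 0.31875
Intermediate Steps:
(12*N)/640 = (12*17)/640 = 204*(1/640) = 51/160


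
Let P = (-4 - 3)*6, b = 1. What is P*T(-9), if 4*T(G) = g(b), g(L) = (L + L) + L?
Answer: -63/2 ≈ -31.500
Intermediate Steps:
g(L) = 3*L (g(L) = 2*L + L = 3*L)
T(G) = 3/4 (T(G) = (3*1)/4 = (1/4)*3 = 3/4)
P = -42 (P = -7*6 = -42)
P*T(-9) = -42*3/4 = -63/2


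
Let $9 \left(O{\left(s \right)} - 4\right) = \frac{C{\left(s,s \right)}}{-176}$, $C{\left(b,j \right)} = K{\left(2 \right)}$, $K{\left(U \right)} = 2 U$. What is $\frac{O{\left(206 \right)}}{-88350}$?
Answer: $- \frac{1583}{34986600} \approx -4.5246 \cdot 10^{-5}$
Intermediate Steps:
$C{\left(b,j \right)} = 4$ ($C{\left(b,j \right)} = 2 \cdot 2 = 4$)
$O{\left(s \right)} = \frac{1583}{396}$ ($O{\left(s \right)} = 4 + \frac{4 \frac{1}{-176}}{9} = 4 + \frac{4 \left(- \frac{1}{176}\right)}{9} = 4 + \frac{1}{9} \left(- \frac{1}{44}\right) = 4 - \frac{1}{396} = \frac{1583}{396}$)
$\frac{O{\left(206 \right)}}{-88350} = \frac{1583}{396 \left(-88350\right)} = \frac{1583}{396} \left(- \frac{1}{88350}\right) = - \frac{1583}{34986600}$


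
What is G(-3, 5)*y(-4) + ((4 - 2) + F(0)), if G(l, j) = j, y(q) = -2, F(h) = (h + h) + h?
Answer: -8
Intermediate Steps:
F(h) = 3*h (F(h) = 2*h + h = 3*h)
G(-3, 5)*y(-4) + ((4 - 2) + F(0)) = 5*(-2) + ((4 - 2) + 3*0) = -10 + (2 + 0) = -10 + 2 = -8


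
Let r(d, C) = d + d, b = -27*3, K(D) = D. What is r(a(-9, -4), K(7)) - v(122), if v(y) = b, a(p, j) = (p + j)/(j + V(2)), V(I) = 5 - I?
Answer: 107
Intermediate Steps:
a(p, j) = (j + p)/(3 + j) (a(p, j) = (p + j)/(j + (5 - 1*2)) = (j + p)/(j + (5 - 2)) = (j + p)/(j + 3) = (j + p)/(3 + j))
b = -81
v(y) = -81
r(d, C) = 2*d
r(a(-9, -4), K(7)) - v(122) = 2*((-4 - 9)/(3 - 4)) - 1*(-81) = 2*(-13/(-1)) + 81 = 2*(-1*(-13)) + 81 = 2*13 + 81 = 26 + 81 = 107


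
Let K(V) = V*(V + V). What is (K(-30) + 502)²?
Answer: 5299204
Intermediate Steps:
K(V) = 2*V² (K(V) = V*(2*V) = 2*V²)
(K(-30) + 502)² = (2*(-30)² + 502)² = (2*900 + 502)² = (1800 + 502)² = 2302² = 5299204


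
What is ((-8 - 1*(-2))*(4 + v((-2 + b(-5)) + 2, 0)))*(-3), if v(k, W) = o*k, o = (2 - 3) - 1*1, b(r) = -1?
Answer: 108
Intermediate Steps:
o = -2 (o = -1 - 1 = -2)
v(k, W) = -2*k
((-8 - 1*(-2))*(4 + v((-2 + b(-5)) + 2, 0)))*(-3) = ((-8 - 1*(-2))*(4 - 2*((-2 - 1) + 2)))*(-3) = ((-8 + 2)*(4 - 2*(-3 + 2)))*(-3) = -6*(4 - 2*(-1))*(-3) = -6*(4 + 2)*(-3) = -6*6*(-3) = -36*(-3) = 108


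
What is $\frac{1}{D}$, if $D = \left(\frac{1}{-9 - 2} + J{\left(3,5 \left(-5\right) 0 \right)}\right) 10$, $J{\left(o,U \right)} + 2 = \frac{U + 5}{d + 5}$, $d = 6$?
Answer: $- \frac{11}{180} \approx -0.061111$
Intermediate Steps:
$J{\left(o,U \right)} = - \frac{17}{11} + \frac{U}{11}$ ($J{\left(o,U \right)} = -2 + \frac{U + 5}{6 + 5} = -2 + \frac{5 + U}{11} = -2 + \left(5 + U\right) \frac{1}{11} = -2 + \left(\frac{5}{11} + \frac{U}{11}\right) = - \frac{17}{11} + \frac{U}{11}$)
$D = - \frac{180}{11}$ ($D = \left(\frac{1}{-9 - 2} - \left(\frac{17}{11} - \frac{5 \left(-5\right) 0}{11}\right)\right) 10 = \left(\frac{1}{-11} - \left(\frac{17}{11} - \frac{\left(-25\right) 0}{11}\right)\right) 10 = \left(- \frac{1}{11} + \left(- \frac{17}{11} + \frac{1}{11} \cdot 0\right)\right) 10 = \left(- \frac{1}{11} + \left(- \frac{17}{11} + 0\right)\right) 10 = \left(- \frac{1}{11} - \frac{17}{11}\right) 10 = \left(- \frac{18}{11}\right) 10 = - \frac{180}{11} \approx -16.364$)
$\frac{1}{D} = \frac{1}{- \frac{180}{11}} = - \frac{11}{180}$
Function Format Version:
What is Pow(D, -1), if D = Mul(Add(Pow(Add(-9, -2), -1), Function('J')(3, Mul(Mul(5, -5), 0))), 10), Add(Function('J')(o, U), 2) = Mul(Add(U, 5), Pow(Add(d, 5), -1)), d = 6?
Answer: Rational(-11, 180) ≈ -0.061111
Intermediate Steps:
Function('J')(o, U) = Add(Rational(-17, 11), Mul(Rational(1, 11), U)) (Function('J')(o, U) = Add(-2, Mul(Add(U, 5), Pow(Add(6, 5), -1))) = Add(-2, Mul(Add(5, U), Pow(11, -1))) = Add(-2, Mul(Add(5, U), Rational(1, 11))) = Add(-2, Add(Rational(5, 11), Mul(Rational(1, 11), U))) = Add(Rational(-17, 11), Mul(Rational(1, 11), U)))
D = Rational(-180, 11) (D = Mul(Add(Pow(Add(-9, -2), -1), Add(Rational(-17, 11), Mul(Rational(1, 11), Mul(Mul(5, -5), 0)))), 10) = Mul(Add(Pow(-11, -1), Add(Rational(-17, 11), Mul(Rational(1, 11), Mul(-25, 0)))), 10) = Mul(Add(Rational(-1, 11), Add(Rational(-17, 11), Mul(Rational(1, 11), 0))), 10) = Mul(Add(Rational(-1, 11), Add(Rational(-17, 11), 0)), 10) = Mul(Add(Rational(-1, 11), Rational(-17, 11)), 10) = Mul(Rational(-18, 11), 10) = Rational(-180, 11) ≈ -16.364)
Pow(D, -1) = Pow(Rational(-180, 11), -1) = Rational(-11, 180)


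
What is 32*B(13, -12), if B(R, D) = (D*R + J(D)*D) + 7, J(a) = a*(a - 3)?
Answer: -73888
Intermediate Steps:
J(a) = a*(-3 + a)
B(R, D) = 7 + D*R + D²*(-3 + D) (B(R, D) = (D*R + (D*(-3 + D))*D) + 7 = (D*R + D²*(-3 + D)) + 7 = 7 + D*R + D²*(-3 + D))
32*B(13, -12) = 32*(7 - 12*13 + (-12)²*(-3 - 12)) = 32*(7 - 156 + 144*(-15)) = 32*(7 - 156 - 2160) = 32*(-2309) = -73888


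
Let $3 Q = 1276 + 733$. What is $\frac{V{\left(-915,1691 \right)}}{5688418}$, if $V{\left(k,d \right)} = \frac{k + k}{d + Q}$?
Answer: $- \frac{2745}{20142688138} \approx -1.3628 \cdot 10^{-7}$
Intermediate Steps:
$Q = \frac{2009}{3}$ ($Q = \frac{1276 + 733}{3} = \frac{1}{3} \cdot 2009 = \frac{2009}{3} \approx 669.67$)
$V{\left(k,d \right)} = \frac{2 k}{\frac{2009}{3} + d}$ ($V{\left(k,d \right)} = \frac{k + k}{d + \frac{2009}{3}} = \frac{2 k}{\frac{2009}{3} + d}$)
$\frac{V{\left(-915,1691 \right)}}{5688418} = \frac{6 \left(-915\right) \frac{1}{2009 + 3 \cdot 1691}}{5688418} = 6 \left(-915\right) \frac{1}{2009 + 5073} \cdot \frac{1}{5688418} = 6 \left(-915\right) \frac{1}{7082} \cdot \frac{1}{5688418} = \left(- \frac{2745}{3541}\right) \frac{1}{5688418} = - \frac{2745}{20142688138}$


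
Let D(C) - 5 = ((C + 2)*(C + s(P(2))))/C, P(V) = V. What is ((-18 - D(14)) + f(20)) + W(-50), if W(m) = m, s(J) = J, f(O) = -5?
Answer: -674/7 ≈ -96.286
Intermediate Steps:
D(C) = 5 + (2 + C)²/C (D(C) = 5 + ((C + 2)*(C + 2))/C = 5 + ((2 + C)*(2 + C))/C = 5 + (2 + C)²/C)
((-18 - D(14)) + f(20)) + W(-50) = ((-18 - (9 + 14 + 4/14)) - 5) - 50 = ((-18 - (9 + 14 + 4*(1/14))) - 5) - 50 = ((-18 - (9 + 14 + 2/7)) - 5) - 50 = ((-18 - 1*163/7) - 5) - 50 = ((-18 - 163/7) - 5) - 50 = (-289/7 - 5) - 50 = -324/7 - 50 = -674/7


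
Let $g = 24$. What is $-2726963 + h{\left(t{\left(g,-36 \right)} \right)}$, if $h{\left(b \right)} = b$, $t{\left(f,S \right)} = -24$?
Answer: $-2726987$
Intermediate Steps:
$-2726963 + h{\left(t{\left(g,-36 \right)} \right)} = -2726963 - 24 = -2726987$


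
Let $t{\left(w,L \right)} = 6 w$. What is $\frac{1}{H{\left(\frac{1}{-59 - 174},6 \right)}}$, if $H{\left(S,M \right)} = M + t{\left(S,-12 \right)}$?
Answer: $\frac{233}{1392} \approx 0.16739$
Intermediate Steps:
$H{\left(S,M \right)} = M + 6 S$
$\frac{1}{H{\left(\frac{1}{-59 - 174},6 \right)}} = \frac{1}{6 + \frac{6}{-59 - 174}} = \frac{1}{6 + \frac{6}{-233}} = \frac{1}{6 + 6 \left(- \frac{1}{233}\right)} = \frac{1}{6 - \frac{6}{233}} = \frac{1}{\frac{1392}{233}} = \frac{233}{1392}$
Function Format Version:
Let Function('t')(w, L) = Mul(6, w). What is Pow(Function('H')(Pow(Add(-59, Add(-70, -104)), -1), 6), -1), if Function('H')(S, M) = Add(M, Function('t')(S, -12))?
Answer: Rational(233, 1392) ≈ 0.16739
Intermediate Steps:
Function('H')(S, M) = Add(M, Mul(6, S))
Pow(Function('H')(Pow(Add(-59, Add(-70, -104)), -1), 6), -1) = Pow(Add(6, Mul(6, Pow(Add(-59, Add(-70, -104)), -1))), -1) = Pow(Add(6, Mul(6, Pow(Add(-59, -174), -1))), -1) = Pow(Add(6, Mul(6, Pow(-233, -1))), -1) = Pow(Add(6, Mul(6, Rational(-1, 233))), -1) = Pow(Add(6, Rational(-6, 233)), -1) = Pow(Rational(1392, 233), -1) = Rational(233, 1392)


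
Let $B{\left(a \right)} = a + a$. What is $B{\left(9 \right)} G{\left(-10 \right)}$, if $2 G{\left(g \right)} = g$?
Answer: $-90$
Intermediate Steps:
$G{\left(g \right)} = \frac{g}{2}$
$B{\left(a \right)} = 2 a$
$B{\left(9 \right)} G{\left(-10 \right)} = 2 \cdot 9 \cdot \frac{1}{2} \left(-10\right) = 18 \left(-5\right) = -90$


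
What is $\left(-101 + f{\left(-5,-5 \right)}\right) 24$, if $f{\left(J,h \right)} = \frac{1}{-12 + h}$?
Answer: $- \frac{41232}{17} \approx -2425.4$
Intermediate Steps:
$\left(-101 + f{\left(-5,-5 \right)}\right) 24 = \left(-101 + \frac{1}{-12 - 5}\right) 24 = \left(-101 + \frac{1}{-17}\right) 24 = \left(-101 - \frac{1}{17}\right) 24 = \left(- \frac{1718}{17}\right) 24 = - \frac{41232}{17}$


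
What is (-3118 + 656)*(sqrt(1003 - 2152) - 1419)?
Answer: 3493578 - 2462*I*sqrt(1149) ≈ 3.4936e+6 - 83454.0*I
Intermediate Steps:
(-3118 + 656)*(sqrt(1003 - 2152) - 1419) = -2462*(sqrt(-1149) - 1419) = -2462*(I*sqrt(1149) - 1419) = -2462*(-1419 + I*sqrt(1149)) = 3493578 - 2462*I*sqrt(1149)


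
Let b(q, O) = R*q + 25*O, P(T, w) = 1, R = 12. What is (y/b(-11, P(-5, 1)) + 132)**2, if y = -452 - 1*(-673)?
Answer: 193293409/11449 ≈ 16883.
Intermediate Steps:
y = 221 (y = -452 + 673 = 221)
b(q, O) = 12*q + 25*O
(y/b(-11, P(-5, 1)) + 132)**2 = (221/(12*(-11) + 25*1) + 132)**2 = (221/(-132 + 25) + 132)**2 = (221/(-107) + 132)**2 = (221*(-1/107) + 132)**2 = (-221/107 + 132)**2 = (13903/107)**2 = 193293409/11449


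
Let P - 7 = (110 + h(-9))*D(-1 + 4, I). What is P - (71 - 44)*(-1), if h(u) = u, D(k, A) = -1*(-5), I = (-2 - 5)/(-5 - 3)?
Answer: 539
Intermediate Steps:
I = 7/8 (I = -7/(-8) = -7*(-1/8) = 7/8 ≈ 0.87500)
D(k, A) = 5
P = 512 (P = 7 + (110 - 9)*5 = 7 + 101*5 = 7 + 505 = 512)
P - (71 - 44)*(-1) = 512 - (71 - 44)*(-1) = 512 - 27*(-1) = 512 - 1*(-27) = 512 + 27 = 539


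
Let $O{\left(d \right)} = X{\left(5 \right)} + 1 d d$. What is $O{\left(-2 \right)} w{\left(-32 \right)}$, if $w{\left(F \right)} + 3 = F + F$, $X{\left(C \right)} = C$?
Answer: $-603$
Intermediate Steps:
$O{\left(d \right)} = 5 + d^{2}$ ($O{\left(d \right)} = 5 + 1 d d = 5 + d d = 5 + d^{2}$)
$w{\left(F \right)} = -3 + 2 F$ ($w{\left(F \right)} = -3 + \left(F + F\right) = -3 + 2 F$)
$O{\left(-2 \right)} w{\left(-32 \right)} = \left(5 + \left(-2\right)^{2}\right) \left(-3 + 2 \left(-32\right)\right) = \left(5 + 4\right) \left(-3 - 64\right) = 9 \left(-67\right) = -603$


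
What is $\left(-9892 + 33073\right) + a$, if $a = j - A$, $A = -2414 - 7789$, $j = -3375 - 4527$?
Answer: $25482$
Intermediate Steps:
$j = -7902$ ($j = -3375 - 4527 = -7902$)
$A = -10203$ ($A = -2414 - 7789 = -10203$)
$a = 2301$ ($a = -7902 - -10203 = -7902 + 10203 = 2301$)
$\left(-9892 + 33073\right) + a = \left(-9892 + 33073\right) + 2301 = 23181 + 2301 = 25482$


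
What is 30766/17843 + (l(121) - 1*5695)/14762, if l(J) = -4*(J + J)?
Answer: 335279783/263398366 ≈ 1.2729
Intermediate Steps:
l(J) = -8*J
30766/17843 + (l(121) - 1*5695)/14762 = 30766/17843 + (-8*121 - 1*5695)/14762 = 30766*(1/17843) + (-968 - 5695)*(1/14762) = 30766/17843 - 6663*1/14762 = 30766/17843 - 6663/14762 = 335279783/263398366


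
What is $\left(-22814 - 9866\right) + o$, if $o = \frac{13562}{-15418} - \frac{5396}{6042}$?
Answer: $- \frac{40059061937}{1225731} \approx -32682.0$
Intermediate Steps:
$o = - \frac{2172857}{1225731}$ ($o = 13562 \left(- \frac{1}{15418}\right) - \frac{142}{159} = - \frac{6781}{7709} - \frac{142}{159} = - \frac{2172857}{1225731} \approx -1.7727$)
$\left(-22814 - 9866\right) + o = \left(-22814 - 9866\right) - \frac{2172857}{1225731} = -32680 - \frac{2172857}{1225731} = - \frac{40059061937}{1225731}$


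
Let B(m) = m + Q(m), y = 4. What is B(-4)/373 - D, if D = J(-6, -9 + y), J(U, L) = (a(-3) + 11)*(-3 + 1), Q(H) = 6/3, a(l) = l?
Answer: 5966/373 ≈ 15.995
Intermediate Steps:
Q(H) = 2 (Q(H) = 6*(⅓) = 2)
B(m) = 2 + m (B(m) = m + 2 = 2 + m)
J(U, L) = -16 (J(U, L) = (-3 + 11)*(-3 + 1) = 8*(-2) = -16)
D = -16
B(-4)/373 - D = (2 - 4)/373 - 1*(-16) = -2*1/373 + 16 = -2/373 + 16 = 5966/373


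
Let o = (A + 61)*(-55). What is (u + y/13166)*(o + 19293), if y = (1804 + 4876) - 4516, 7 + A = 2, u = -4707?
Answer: -502361410087/6583 ≈ -7.6312e+7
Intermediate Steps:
A = -5 (A = -7 + 2 = -5)
y = 2164 (y = 6680 - 4516 = 2164)
o = -3080 (o = (-5 + 61)*(-55) = 56*(-55) = -3080)
(u + y/13166)*(o + 19293) = (-4707 + 2164/13166)*(-3080 + 19293) = (-4707 + 2164*(1/13166))*16213 = (-4707 + 1082/6583)*16213 = -30985099/6583*16213 = -502361410087/6583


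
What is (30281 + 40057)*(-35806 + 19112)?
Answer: -1174222572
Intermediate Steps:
(30281 + 40057)*(-35806 + 19112) = 70338*(-16694) = -1174222572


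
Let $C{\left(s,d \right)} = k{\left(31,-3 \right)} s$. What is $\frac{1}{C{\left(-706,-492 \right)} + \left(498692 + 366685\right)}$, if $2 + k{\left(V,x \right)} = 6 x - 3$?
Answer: $\frac{1}{881615} \approx 1.1343 \cdot 10^{-6}$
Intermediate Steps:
$k{\left(V,x \right)} = -5 + 6 x$ ($k{\left(V,x \right)} = -2 + \left(6 x - 3\right) = -2 + \left(-3 + 6 x\right) = -5 + 6 x$)
$C{\left(s,d \right)} = - 23 s$ ($C{\left(s,d \right)} = \left(-5 + 6 \left(-3\right)\right) s = \left(-5 - 18\right) s = - 23 s$)
$\frac{1}{C{\left(-706,-492 \right)} + \left(498692 + 366685\right)} = \frac{1}{\left(-23\right) \left(-706\right) + \left(498692 + 366685\right)} = \frac{1}{16238 + 865377} = \frac{1}{881615}$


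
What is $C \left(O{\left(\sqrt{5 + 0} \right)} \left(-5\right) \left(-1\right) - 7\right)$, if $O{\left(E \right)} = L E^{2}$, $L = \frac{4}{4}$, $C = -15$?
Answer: $-270$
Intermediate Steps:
$L = 1$ ($L = 4 \cdot \frac{1}{4} = 1$)
$O{\left(E \right)} = E^{2}$ ($O{\left(E \right)} = 1 E^{2} = E^{2}$)
$C \left(O{\left(\sqrt{5 + 0} \right)} \left(-5\right) \left(-1\right) - 7\right) = - 15 \left(\left(\sqrt{5 + 0}\right)^{2} \left(-5\right) \left(-1\right) - 7\right) = - 15 \left(\left(\sqrt{5}\right)^{2} \left(-5\right) \left(-1\right) - 7\right) = - 15 \left(5 \left(-5\right) \left(-1\right) - 7\right) = - 15 \left(\left(-25\right) \left(-1\right) - 7\right) = - 15 \left(25 - 7\right) = \left(-15\right) 18 = -270$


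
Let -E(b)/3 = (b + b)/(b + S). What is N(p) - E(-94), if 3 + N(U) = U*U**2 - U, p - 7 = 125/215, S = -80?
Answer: 987809407/2305703 ≈ 428.42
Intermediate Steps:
E(b) = -6*b/(-80 + b) (E(b) = -3*(b + b)/(b - 80) = -3*2*b/(-80 + b) = -6*b/(-80 + b))
p = 326/43 (p = 7 + 125/215 = 7 + 125*(1/215) = 7 + 25/43 = 326/43 ≈ 7.5814)
N(U) = -3 + U**3 - U (N(U) = -3 + (U*U**2 - U) = -3 + (U**3 - U) = -3 + U**3 - U)
N(p) - E(-94) = (-3 + (326/43)**3 - 1*326/43) - (-6)*(-94)/(-80 - 94) = (-3 + 34645976/79507 - 326/43) - (-6)*(-94)/(-174) = 33804681/79507 - (-6)*(-94)*(-1)/174 = 33804681/79507 - 1*(-94/29) = 33804681/79507 + 94/29 = 987809407/2305703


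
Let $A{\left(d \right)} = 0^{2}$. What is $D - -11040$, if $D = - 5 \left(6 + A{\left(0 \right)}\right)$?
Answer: $11010$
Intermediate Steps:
$A{\left(d \right)} = 0$
$D = -30$ ($D = - 5 \left(6 + 0\right) = \left(-5\right) 6 = -30$)
$D - -11040 = -30 - -11040 = -30 + 11040 = 11010$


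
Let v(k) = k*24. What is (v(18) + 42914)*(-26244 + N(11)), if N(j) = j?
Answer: -1137095618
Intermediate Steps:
v(k) = 24*k
(v(18) + 42914)*(-26244 + N(11)) = (24*18 + 42914)*(-26244 + 11) = (432 + 42914)*(-26233) = 43346*(-26233) = -1137095618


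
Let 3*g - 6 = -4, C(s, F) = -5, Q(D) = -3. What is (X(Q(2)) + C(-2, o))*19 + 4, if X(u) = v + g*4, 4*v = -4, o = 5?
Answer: -178/3 ≈ -59.333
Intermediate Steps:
g = ⅔ (g = 2 + (⅓)*(-4) = 2 - 4/3 = ⅔ ≈ 0.66667)
v = -1 (v = (¼)*(-4) = -1)
X(u) = 5/3 (X(u) = -1 + (⅔)*4 = -1 + 8/3 = 5/3)
(X(Q(2)) + C(-2, o))*19 + 4 = (5/3 - 5)*19 + 4 = -10/3*19 + 4 = -190/3 + 4 = -178/3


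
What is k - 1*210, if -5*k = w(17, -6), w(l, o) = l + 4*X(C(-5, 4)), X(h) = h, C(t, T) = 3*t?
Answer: -1007/5 ≈ -201.40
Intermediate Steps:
w(l, o) = -60 + l (w(l, o) = l + 4*(3*(-5)) = l + 4*(-15) = l - 60 = -60 + l)
k = 43/5 (k = -(-60 + 17)/5 = -⅕*(-43) = 43/5 ≈ 8.6000)
k - 1*210 = 43/5 - 1*210 = 43/5 - 210 = -1007/5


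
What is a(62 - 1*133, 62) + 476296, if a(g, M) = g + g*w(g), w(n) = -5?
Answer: 476580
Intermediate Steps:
a(g, M) = -4*g (a(g, M) = g + g*(-5) = g - 5*g = -4*g)
a(62 - 1*133, 62) + 476296 = -4*(62 - 1*133) + 476296 = -4*(62 - 133) + 476296 = -4*(-71) + 476296 = 284 + 476296 = 476580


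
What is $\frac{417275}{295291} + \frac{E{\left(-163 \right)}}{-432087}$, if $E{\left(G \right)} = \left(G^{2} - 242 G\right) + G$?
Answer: $\frac{160853599993}{127591402317} \approx 1.2607$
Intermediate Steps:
$E{\left(G \right)} = G^{2} - 241 G$
$\frac{417275}{295291} + \frac{E{\left(-163 \right)}}{-432087} = \frac{417275}{295291} + \frac{\left(-163\right) \left(-241 - 163\right)}{-432087} = 417275 \cdot \frac{1}{295291} + \left(-163\right) \left(-404\right) \left(- \frac{1}{432087}\right) = \frac{417275}{295291} + 65852 \left(- \frac{1}{432087}\right) = \frac{417275}{295291} - \frac{65852}{432087} = \frac{160853599993}{127591402317}$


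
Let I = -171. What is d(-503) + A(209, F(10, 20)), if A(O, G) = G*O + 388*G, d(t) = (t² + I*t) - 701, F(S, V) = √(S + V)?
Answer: 338321 + 597*√30 ≈ 3.4159e+5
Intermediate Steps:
d(t) = -701 + t² - 171*t (d(t) = (t² - 171*t) - 701 = -701 + t² - 171*t)
A(O, G) = 388*G + G*O
d(-503) + A(209, F(10, 20)) = (-701 + (-503)² - 171*(-503)) + √(10 + 20)*(388 + 209) = (-701 + 253009 + 86013) + √30*597 = 338321 + 597*√30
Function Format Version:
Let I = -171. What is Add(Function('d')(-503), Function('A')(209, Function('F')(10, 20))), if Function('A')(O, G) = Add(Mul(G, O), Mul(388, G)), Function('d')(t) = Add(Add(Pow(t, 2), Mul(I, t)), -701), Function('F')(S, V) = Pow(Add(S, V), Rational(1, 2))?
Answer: Add(338321, Mul(597, Pow(30, Rational(1, 2)))) ≈ 3.4159e+5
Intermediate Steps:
Function('d')(t) = Add(-701, Pow(t, 2), Mul(-171, t)) (Function('d')(t) = Add(Add(Pow(t, 2), Mul(-171, t)), -701) = Add(-701, Pow(t, 2), Mul(-171, t)))
Function('A')(O, G) = Add(Mul(388, G), Mul(G, O))
Add(Function('d')(-503), Function('A')(209, Function('F')(10, 20))) = Add(Add(-701, Pow(-503, 2), Mul(-171, -503)), Mul(Pow(Add(10, 20), Rational(1, 2)), Add(388, 209))) = Add(Add(-701, 253009, 86013), Mul(Pow(30, Rational(1, 2)), 597)) = Add(338321, Mul(597, Pow(30, Rational(1, 2))))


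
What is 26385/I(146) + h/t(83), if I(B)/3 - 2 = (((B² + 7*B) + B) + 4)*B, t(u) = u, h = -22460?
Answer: -14748213003/54501950 ≈ -270.60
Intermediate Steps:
I(B) = 6 + 3*B*(4 + B² + 8*B) (I(B) = 6 + 3*((((B² + 7*B) + B) + 4)*B) = 6 + 3*(((B² + 8*B) + 4)*B) = 6 + 3*((4 + B² + 8*B)*B) = 6 + 3*(B*(4 + B² + 8*B)) = 6 + 3*B*(4 + B² + 8*B))
26385/I(146) + h/t(83) = 26385/(6 + 3*146³ + 12*146 + 24*146²) - 22460/83 = 26385/(6 + 3*3112136 + 1752 + 24*21316) - 22460*1/83 = 26385/(6 + 9336408 + 1752 + 511584) - 22460/83 = 26385/9849750 - 22460/83 = 26385*(1/9849750) - 22460/83 = 1759/656650 - 22460/83 = -14748213003/54501950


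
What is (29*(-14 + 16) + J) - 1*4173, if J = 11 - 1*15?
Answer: -4119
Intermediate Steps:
J = -4 (J = 11 - 15 = -4)
(29*(-14 + 16) + J) - 1*4173 = (29*(-14 + 16) - 4) - 1*4173 = (29*2 - 4) - 4173 = (58 - 4) - 4173 = 54 - 4173 = -4119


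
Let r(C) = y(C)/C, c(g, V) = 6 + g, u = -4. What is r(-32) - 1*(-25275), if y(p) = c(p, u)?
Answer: 404413/16 ≈ 25276.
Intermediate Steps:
y(p) = 6 + p
r(C) = (6 + C)/C
r(-32) - 1*(-25275) = (6 - 32)/(-32) - 1*(-25275) = -1/32*(-26) + 25275 = 13/16 + 25275 = 404413/16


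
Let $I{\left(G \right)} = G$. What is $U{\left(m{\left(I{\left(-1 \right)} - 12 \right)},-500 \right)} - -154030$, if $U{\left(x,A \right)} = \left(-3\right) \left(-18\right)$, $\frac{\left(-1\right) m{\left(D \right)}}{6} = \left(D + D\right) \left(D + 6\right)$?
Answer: $154084$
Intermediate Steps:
$m{\left(D \right)} = - 12 D \left(6 + D\right)$ ($m{\left(D \right)} = - 6 \left(D + D\right) \left(D + 6\right) = - 6 \cdot 2 D \left(6 + D\right) = - 12 D \left(6 + D\right)$)
$U{\left(x,A \right)} = 54$
$U{\left(m{\left(I{\left(-1 \right)} - 12 \right)},-500 \right)} - -154030 = 54 - -154030 = 54 + 154030 = 154084$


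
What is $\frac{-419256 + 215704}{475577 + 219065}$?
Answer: $- \frac{101776}{347321} \approx -0.29303$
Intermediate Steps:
$\frac{-419256 + 215704}{475577 + 219065} = - \frac{203552}{694642} = \left(-203552\right) \frac{1}{694642} = - \frac{101776}{347321}$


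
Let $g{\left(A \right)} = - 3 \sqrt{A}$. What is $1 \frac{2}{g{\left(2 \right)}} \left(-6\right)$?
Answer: $2 \sqrt{2} \approx 2.8284$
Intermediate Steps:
$1 \frac{2}{g{\left(2 \right)}} \left(-6\right) = 1 \frac{2}{\left(-3\right) \sqrt{2}} \left(-6\right) = 1 \cdot 2 \left(- \frac{\sqrt{2}}{6}\right) \left(-6\right) = 1 \left(- \frac{\sqrt{2}}{3}\right) \left(-6\right) = - \frac{\sqrt{2}}{3} \left(-6\right) = 2 \sqrt{2}$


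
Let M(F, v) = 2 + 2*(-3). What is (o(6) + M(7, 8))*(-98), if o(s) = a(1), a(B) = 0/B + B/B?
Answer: 294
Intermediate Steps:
a(B) = 1 (a(B) = 0 + 1 = 1)
M(F, v) = -4 (M(F, v) = 2 - 6 = -4)
o(s) = 1
(o(6) + M(7, 8))*(-98) = (1 - 4)*(-98) = -3*(-98) = 294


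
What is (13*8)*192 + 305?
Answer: 20273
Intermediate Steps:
(13*8)*192 + 305 = 104*192 + 305 = 19968 + 305 = 20273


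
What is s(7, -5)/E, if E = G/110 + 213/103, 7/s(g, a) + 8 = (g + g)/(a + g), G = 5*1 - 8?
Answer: -11330/3303 ≈ -3.4302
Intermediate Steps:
G = -3 (G = 5 - 8 = -3)
s(g, a) = 7/(-8 + 2*g/(a + g)) (s(g, a) = 7/(-8 + (g + g)/(a + g)) = 7/(-8 + (2*g)/(a + g)) = 7/(-8 + 2*g/(a + g)))
E = 23121/11330 (E = -3/110 + 213/103 = 23121/11330 ≈ 2.0407)
s(7, -5)/E = (7*(-1*(-5) - 1*7)/(2*(3*7 + 4*(-5))))/(23121/11330) = (7*(5 - 7)/(2*(21 - 20)))*(11330/23121) = ((7/2)*(-2)/1)*(11330/23121) = ((7/2)*1*(-2))*(11330/23121) = -7*11330/23121 = -11330/3303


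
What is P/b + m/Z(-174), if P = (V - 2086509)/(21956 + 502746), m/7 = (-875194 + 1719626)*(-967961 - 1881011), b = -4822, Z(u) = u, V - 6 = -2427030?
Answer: 21303984311973337790587/220119834828 ≈ 9.6784e+10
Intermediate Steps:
V = -2427024 (V = 6 - 2427030 = -2427024)
m = -16840341867328 (m = 7*((-875194 + 1719626)*(-967961 - 1881011)) = 7*(844432*(-2848972)) = 7*(-2405763123904) = -16840341867328)
P = -4513533/524702 (P = (-2427024 - 2086509)/(21956 + 502746) = -4513533/524702 ≈ -8.6021)
P/b + m/Z(-174) = -4513533/524702/(-4822) - 16840341867328/(-174) = -4513533/524702*(-1/4822) - 16840341867328*(-1/174) = 4513533/2530113044 + 8420170933664/87 = 21303984311973337790587/220119834828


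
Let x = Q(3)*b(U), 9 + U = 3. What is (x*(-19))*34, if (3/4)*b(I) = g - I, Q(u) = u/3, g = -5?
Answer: -2584/3 ≈ -861.33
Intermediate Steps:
U = -6 (U = -9 + 3 = -6)
Q(u) = u/3 (Q(u) = u*(⅓) = u/3)
b(I) = -20/3 - 4*I/3 (b(I) = 4*(-5 - I)/3 = -20/3 - 4*I/3)
x = 4/3 (x = ((⅓)*3)*(-20/3 - 4/3*(-6)) = 1*(-20/3 + 8) = 1*(4/3) = 4/3 ≈ 1.3333)
(x*(-19))*34 = ((4/3)*(-19))*34 = -76/3*34 = -2584/3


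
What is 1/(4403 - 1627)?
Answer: 1/2776 ≈ 0.00036023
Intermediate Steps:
1/(4403 - 1627) = 1/2776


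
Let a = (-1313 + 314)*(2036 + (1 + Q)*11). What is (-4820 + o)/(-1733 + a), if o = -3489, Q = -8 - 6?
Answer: 8309/1892840 ≈ 0.0043897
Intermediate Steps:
Q = -14
a = -1891107 (a = (-1313 + 314)*(2036 + (1 - 14)*11) = -999*(2036 - 13*11) = -999*(2036 - 143) = -999*1893 = -1891107)
(-4820 + o)/(-1733 + a) = (-4820 - 3489)/(-1733 - 1891107) = -8309/(-1892840) = -8309*(-1/1892840) = 8309/1892840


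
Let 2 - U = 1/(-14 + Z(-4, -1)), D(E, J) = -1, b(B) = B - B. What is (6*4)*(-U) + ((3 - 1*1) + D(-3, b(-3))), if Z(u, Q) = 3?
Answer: -541/11 ≈ -49.182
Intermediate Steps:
b(B) = 0
U = 23/11 (U = 2 - 1/(-14 + 3) = 2 - 1/(-11) = 2 - 1*(-1/11) = 2 + 1/11 = 23/11 ≈ 2.0909)
(6*4)*(-U) + ((3 - 1*1) + D(-3, b(-3))) = (6*4)*(-1*23/11) + ((3 - 1*1) - 1) = 24*(-23/11) + ((3 - 1) - 1) = -552/11 + (2 - 1) = -552/11 + 1 = -541/11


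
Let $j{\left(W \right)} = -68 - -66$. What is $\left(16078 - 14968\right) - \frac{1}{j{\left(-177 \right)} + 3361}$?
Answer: $\frac{3728489}{3359} \approx 1110.0$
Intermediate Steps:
$j{\left(W \right)} = -2$ ($j{\left(W \right)} = -68 + 66 = -2$)
$\left(16078 - 14968\right) - \frac{1}{j{\left(-177 \right)} + 3361} = \left(16078 - 14968\right) - \frac{1}{-2 + 3361} = \left(16078 - 14968\right) - \frac{1}{3359} = 1110 - \frac{1}{3359} = \frac{3728489}{3359}$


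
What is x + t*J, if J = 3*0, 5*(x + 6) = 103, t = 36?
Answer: 73/5 ≈ 14.600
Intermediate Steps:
x = 73/5 (x = -6 + (1/5)*103 = -6 + 103/5 = 73/5 ≈ 14.600)
J = 0
x + t*J = 73/5 + 36*0 = 73/5 + 0 = 73/5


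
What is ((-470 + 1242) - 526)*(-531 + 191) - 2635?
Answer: -86275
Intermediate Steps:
((-470 + 1242) - 526)*(-531 + 191) - 2635 = (772 - 526)*(-340) - 2635 = 246*(-340) - 2635 = -83640 - 2635 = -86275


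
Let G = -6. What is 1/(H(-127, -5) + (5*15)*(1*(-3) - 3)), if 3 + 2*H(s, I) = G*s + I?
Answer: -1/73 ≈ -0.013699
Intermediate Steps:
H(s, I) = -3/2 + I/2 - 3*s (H(s, I) = -3/2 + (-6*s + I)/2 = -3/2 + (I - 6*s)/2 = -3/2 + (I/2 - 3*s) = -3/2 + I/2 - 3*s)
1/(H(-127, -5) + (5*15)*(1*(-3) - 3)) = 1/((-3/2 + (½)*(-5) - 3*(-127)) + (5*15)*(1*(-3) - 3)) = 1/((-3/2 - 5/2 + 381) + 75*(-3 - 3)) = 1/(377 + 75*(-6)) = 1/(377 - 450) = 1/(-73) = -1/73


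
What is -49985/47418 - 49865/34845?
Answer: -273748393/110152014 ≈ -2.4852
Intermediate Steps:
-49985/47418 - 49865/34845 = -49985*1/47418 - 49865*1/34845 = -49985/47418 - 9973/6969 = -273748393/110152014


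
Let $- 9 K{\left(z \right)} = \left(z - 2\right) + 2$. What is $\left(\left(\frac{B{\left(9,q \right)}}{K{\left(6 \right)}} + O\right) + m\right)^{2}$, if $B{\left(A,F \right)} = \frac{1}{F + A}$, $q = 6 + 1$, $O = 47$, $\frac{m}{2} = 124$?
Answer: $\frac{89056969}{1024} \approx 86970.0$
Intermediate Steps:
$m = 248$ ($m = 2 \cdot 124 = 248$)
$q = 7$
$B{\left(A,F \right)} = \frac{1}{A + F}$
$K{\left(z \right)} = - \frac{z}{9}$ ($K{\left(z \right)} = - \frac{\left(z - 2\right) + 2}{9} = - \frac{\left(-2 + z\right) + 2}{9} = - \frac{z}{9}$)
$\left(\left(\frac{B{\left(9,q \right)}}{K{\left(6 \right)}} + O\right) + m\right)^{2} = \left(\left(\frac{1}{\left(9 + 7\right) \left(\left(- \frac{1}{9}\right) 6\right)} + 47\right) + 248\right)^{2} = \left(\left(\frac{1}{16 \left(- \frac{2}{3}\right)} + 47\right) + 248\right)^{2} = \left(\left(\frac{1}{16} \left(- \frac{3}{2}\right) + 47\right) + 248\right)^{2} = \left(\left(- \frac{3}{32} + 47\right) + 248\right)^{2} = \left(\frac{1501}{32} + 248\right)^{2} = \left(\frac{9437}{32}\right)^{2} = \frac{89056969}{1024}$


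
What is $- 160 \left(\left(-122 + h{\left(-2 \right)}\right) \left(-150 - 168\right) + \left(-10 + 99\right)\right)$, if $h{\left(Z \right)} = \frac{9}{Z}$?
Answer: $-6450560$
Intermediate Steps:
$- 160 \left(\left(-122 + h{\left(-2 \right)}\right) \left(-150 - 168\right) + \left(-10 + 99\right)\right) = - 160 \left(\left(-122 + \frac{9}{-2}\right) \left(-150 - 168\right) + \left(-10 + 99\right)\right) = - 160 \left(\left(-122 + 9 \left(- \frac{1}{2}\right)\right) \left(-318\right) + 89\right) = - 160 \left(\left(-122 - \frac{9}{2}\right) \left(-318\right) + 89\right) = - 160 \left(\left(- \frac{253}{2}\right) \left(-318\right) + 89\right) = - 160 \left(40227 + 89\right) = \left(-160\right) 40316 = -6450560$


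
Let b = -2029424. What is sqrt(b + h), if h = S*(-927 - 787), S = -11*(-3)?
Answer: I*sqrt(2085986) ≈ 1444.3*I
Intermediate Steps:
S = 33
h = -56562 (h = 33*(-927 - 787) = 33*(-1714) = -56562)
sqrt(b + h) = sqrt(-2029424 - 56562) = sqrt(-2085986) = I*sqrt(2085986)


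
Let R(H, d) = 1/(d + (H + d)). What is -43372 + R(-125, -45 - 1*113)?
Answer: -19127053/441 ≈ -43372.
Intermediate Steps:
R(H, d) = 1/(H + 2*d)
-43372 + R(-125, -45 - 1*113) = -43372 + 1/(-125 + 2*(-45 - 1*113)) = -43372 + 1/(-125 + 2*(-45 - 113)) = -43372 + 1/(-125 + 2*(-158)) = -43372 + 1/(-125 - 316) = -43372 + 1/(-441) = -43372 - 1/441 = -19127053/441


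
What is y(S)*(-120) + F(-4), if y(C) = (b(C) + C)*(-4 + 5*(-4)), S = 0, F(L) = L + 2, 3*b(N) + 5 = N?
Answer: -4802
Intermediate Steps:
b(N) = -5/3 + N/3
F(L) = 2 + L
y(C) = 40 - 32*C (y(C) = ((-5/3 + C/3) + C)*(-4 + 5*(-4)) = (-5/3 + 4*C/3)*(-4 - 20) = (-5/3 + 4*C/3)*(-24) = 40 - 32*C)
y(S)*(-120) + F(-4) = (40 - 32*0)*(-120) + (2 - 4) = (40 + 0)*(-120) - 2 = 40*(-120) - 2 = -4800 - 2 = -4802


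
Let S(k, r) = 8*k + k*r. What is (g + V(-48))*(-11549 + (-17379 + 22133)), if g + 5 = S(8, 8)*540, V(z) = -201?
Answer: -468270630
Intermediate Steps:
g = 69115 (g = -5 + (8*(8 + 8))*540 = -5 + (8*16)*540 = -5 + 128*540 = -5 + 69120 = 69115)
(g + V(-48))*(-11549 + (-17379 + 22133)) = (69115 - 201)*(-11549 + (-17379 + 22133)) = 68914*(-11549 + 4754) = 68914*(-6795) = -468270630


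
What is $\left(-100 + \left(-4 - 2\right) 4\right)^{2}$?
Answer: $15376$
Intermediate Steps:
$\left(-100 + \left(-4 - 2\right) 4\right)^{2} = \left(-100 - 24\right)^{2} = \left(-124\right)^{2} = 15376$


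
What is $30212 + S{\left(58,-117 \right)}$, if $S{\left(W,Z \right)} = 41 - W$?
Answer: $30195$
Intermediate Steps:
$30212 + S{\left(58,-117 \right)} = 30212 + \left(41 - 58\right) = 30212 - 17 = 30195$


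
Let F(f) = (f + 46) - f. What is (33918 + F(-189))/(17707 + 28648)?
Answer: 33964/46355 ≈ 0.73269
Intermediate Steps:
F(f) = 46 (F(f) = (46 + f) - f = 46)
(33918 + F(-189))/(17707 + 28648) = (33918 + 46)/(17707 + 28648) = 33964/46355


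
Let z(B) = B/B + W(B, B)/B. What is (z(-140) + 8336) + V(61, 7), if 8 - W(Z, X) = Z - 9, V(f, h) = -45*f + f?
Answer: 791263/140 ≈ 5651.9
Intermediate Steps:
V(f, h) = -44*f
W(Z, X) = 17 - Z (W(Z, X) = 8 - (Z - 9) = 8 - (-9 + Z) = 8 + (9 - Z) = 17 - Z)
z(B) = 1 + (17 - B)/B (z(B) = B/B + (17 - B)/B = 1 + (17 - B)/B)
(z(-140) + 8336) + V(61, 7) = (17/(-140) + 8336) - 44*61 = (17*(-1/140) + 8336) - 2684 = (-17/140 + 8336) - 2684 = 1167023/140 - 2684 = 791263/140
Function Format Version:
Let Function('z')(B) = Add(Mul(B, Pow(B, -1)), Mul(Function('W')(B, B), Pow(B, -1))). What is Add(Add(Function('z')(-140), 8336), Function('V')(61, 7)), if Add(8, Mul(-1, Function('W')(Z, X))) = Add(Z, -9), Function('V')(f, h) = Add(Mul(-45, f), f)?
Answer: Rational(791263, 140) ≈ 5651.9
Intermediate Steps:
Function('V')(f, h) = Mul(-44, f)
Function('W')(Z, X) = Add(17, Mul(-1, Z)) (Function('W')(Z, X) = Add(8, Mul(-1, Add(Z, -9))) = Add(8, Mul(-1, Add(-9, Z))) = Add(8, Add(9, Mul(-1, Z))) = Add(17, Mul(-1, Z)))
Function('z')(B) = Add(1, Mul(Pow(B, -1), Add(17, Mul(-1, B)))) (Function('z')(B) = Add(Mul(B, Pow(B, -1)), Mul(Add(17, Mul(-1, B)), Pow(B, -1))) = Add(1, Mul(Pow(B, -1), Add(17, Mul(-1, B)))))
Add(Add(Function('z')(-140), 8336), Function('V')(61, 7)) = Add(Add(Mul(17, Pow(-140, -1)), 8336), Mul(-44, 61)) = Add(Add(Mul(17, Rational(-1, 140)), 8336), -2684) = Add(Add(Rational(-17, 140), 8336), -2684) = Add(Rational(1167023, 140), -2684) = Rational(791263, 140)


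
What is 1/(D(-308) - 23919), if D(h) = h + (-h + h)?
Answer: -1/24227 ≈ -4.1276e-5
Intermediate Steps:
D(h) = h (D(h) = h + 0 = h)
1/(D(-308) - 23919) = 1/(-308 - 23919) = 1/(-24227) = -1/24227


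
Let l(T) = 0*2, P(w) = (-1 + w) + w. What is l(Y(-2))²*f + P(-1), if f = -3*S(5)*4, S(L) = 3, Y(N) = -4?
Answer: -3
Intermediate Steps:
P(w) = -1 + 2*w
l(T) = 0
f = -36 (f = -3*3*4 = -9*4 = -36)
l(Y(-2))²*f + P(-1) = 0²*(-36) + (-1 + 2*(-1)) = 0*(-36) + (-1 - 2) = 0 - 3 = -3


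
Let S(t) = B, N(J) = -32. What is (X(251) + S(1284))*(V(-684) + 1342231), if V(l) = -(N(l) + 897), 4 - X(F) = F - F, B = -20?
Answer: -21461856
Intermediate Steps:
X(F) = 4 (X(F) = 4 - (F - F) = 4 - 1*0 = 4 + 0 = 4)
V(l) = -865 (V(l) = -(-32 + 897) = -1*865 = -865)
S(t) = -20
(X(251) + S(1284))*(V(-684) + 1342231) = (4 - 20)*(-865 + 1342231) = -16*1341366 = -21461856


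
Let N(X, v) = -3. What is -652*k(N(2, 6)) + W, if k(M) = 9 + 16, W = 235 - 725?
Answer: -16790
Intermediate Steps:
W = -490
k(M) = 25
-652*k(N(2, 6)) + W = -652*25 - 490 = -16300 - 490 = -16790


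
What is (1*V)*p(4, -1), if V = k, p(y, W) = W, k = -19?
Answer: 19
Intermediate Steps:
V = -19
(1*V)*p(4, -1) = (1*(-19))*(-1) = -19*(-1) = 19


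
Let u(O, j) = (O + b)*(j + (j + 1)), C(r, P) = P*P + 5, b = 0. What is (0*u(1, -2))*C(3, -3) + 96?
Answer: 96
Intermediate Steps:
C(r, P) = 5 + P² (C(r, P) = P² + 5 = 5 + P²)
u(O, j) = O*(1 + 2*j) (u(O, j) = (O + 0)*(j + (j + 1)) = O*(j + (1 + j)) = O*(1 + 2*j))
(0*u(1, -2))*C(3, -3) + 96 = (0*(1*(1 + 2*(-2))))*(5 + (-3)²) + 96 = (0*(1*(1 - 4)))*(5 + 9) + 96 = (0*(1*(-3)))*14 + 96 = (0*(-3))*14 + 96 = 0*14 + 96 = 0 + 96 = 96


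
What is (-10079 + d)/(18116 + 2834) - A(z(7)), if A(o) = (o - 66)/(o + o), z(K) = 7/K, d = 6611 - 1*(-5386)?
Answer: 682793/20950 ≈ 32.592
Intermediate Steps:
d = 11997 (d = 6611 + 5386 = 11997)
A(o) = (-66 + o)/(2*o) (A(o) = (-66 + o)/((2*o)) = (-66 + o)*(1/(2*o)) = (-66 + o)/(2*o))
(-10079 + d)/(18116 + 2834) - A(z(7)) = (-10079 + 11997)/(18116 + 2834) - (-66 + 7/7)/(2*(7/7)) = 1918/20950 - (-66 + 7*(⅐))/(2*(7*(⅐))) = 1918*(1/20950) - (-66 + 1)/(2*1) = 959/10475 - (-65)/2 = 959/10475 - 1*(-65/2) = 959/10475 + 65/2 = 682793/20950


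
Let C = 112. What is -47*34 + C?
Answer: -1486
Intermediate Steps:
-47*34 + C = -47*34 + 112 = -1598 + 112 = -1486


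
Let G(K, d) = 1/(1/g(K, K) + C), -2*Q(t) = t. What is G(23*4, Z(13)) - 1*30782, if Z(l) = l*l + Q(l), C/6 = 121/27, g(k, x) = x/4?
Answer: -171609443/5575 ≈ -30782.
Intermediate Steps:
g(k, x) = x/4 (g(k, x) = x*(¼) = x/4)
Q(t) = -t/2
C = 242/9 (C = 6*(121/27) = 242/9 ≈ 26.889)
Z(l) = l² - l/2 (Z(l) = l*l - l/2 = l² - l/2)
G(K, d) = 1/(242/9 + 4/K) (G(K, d) = 1/(1/(K/4) + 242/9) = 1/(4/K + 242/9) = 1/(242/9 + 4/K))
G(23*4, Z(13)) - 1*30782 = 9*(23*4)/(2*(18 + 121*(23*4))) - 1*30782 = (9/2)*92/(18 + 121*92) - 30782 = (9/2)*92/(18 + 11132) - 30782 = (9/2)*92/11150 - 30782 = (9/2)*92*(1/11150) - 30782 = 207/5575 - 30782 = -171609443/5575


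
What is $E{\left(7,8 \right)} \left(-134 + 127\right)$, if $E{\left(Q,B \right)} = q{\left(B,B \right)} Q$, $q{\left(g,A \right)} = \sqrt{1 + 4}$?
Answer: $- 49 \sqrt{5} \approx -109.57$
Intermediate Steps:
$q{\left(g,A \right)} = \sqrt{5}$
$E{\left(Q,B \right)} = Q \sqrt{5}$ ($E{\left(Q,B \right)} = \sqrt{5} Q = Q \sqrt{5}$)
$E{\left(7,8 \right)} \left(-134 + 127\right) = 7 \sqrt{5} \left(-134 + 127\right) = 7 \sqrt{5} \left(-7\right) = - 49 \sqrt{5}$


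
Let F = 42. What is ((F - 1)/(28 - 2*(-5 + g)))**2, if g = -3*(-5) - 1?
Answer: 1681/100 ≈ 16.810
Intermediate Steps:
g = 14 (g = 15 - 1 = 14)
((F - 1)/(28 - 2*(-5 + g)))**2 = ((42 - 1)/(28 - 2*(-5 + 14)))**2 = (41/(28 - 2*9))**2 = (41/(28 - 18))**2 = (41/10)**2 = 1681/100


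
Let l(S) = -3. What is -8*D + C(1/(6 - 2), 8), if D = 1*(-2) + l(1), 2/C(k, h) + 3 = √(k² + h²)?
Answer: 35336/881 + 40*√41/881 ≈ 40.400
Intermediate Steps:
C(k, h) = 2/(-3 + √(h² + k²)) (C(k, h) = 2/(-3 + √(k² + h²)) = 2/(-3 + √(h² + k²)))
D = -5 (D = 1*(-2) - 3 = -2 - 3 = -5)
-8*D + C(1/(6 - 2), 8) = -8*(-5) + 2/(-3 + √(8² + (1/(6 - 2))²)) = 40 + 2/(-3 + √(64 + (1/4)²)) = 40 + 2/(-3 + √(64 + (¼)²)) = 40 + 2/(-3 + √(64 + 1/16)) = 40 + 2/(-3 + √(1025/16)) = 40 + 2/(-3 + 5*√41/4)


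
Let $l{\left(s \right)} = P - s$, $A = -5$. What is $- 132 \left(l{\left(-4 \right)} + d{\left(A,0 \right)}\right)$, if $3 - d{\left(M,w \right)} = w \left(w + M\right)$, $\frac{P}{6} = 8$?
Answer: $-7260$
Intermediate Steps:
$P = 48$ ($P = 6 \cdot 8 = 48$)
$d{\left(M,w \right)} = 3 - w \left(M + w\right)$ ($d{\left(M,w \right)} = 3 - w \left(w + M\right) = 3 - w \left(M + w\right)$)
$l{\left(s \right)} = 48 - s$
$- 132 \left(l{\left(-4 \right)} + d{\left(A,0 \right)}\right) = - 132 \left(\left(48 - -4\right) - \left(-3 + 0\right)\right) = - 132 \left(\left(48 + 4\right) + \left(3 - 0 + 0\right)\right) = - 132 \left(52 + \left(3 + 0 + 0\right)\right) = - 132 \left(52 + 3\right) = \left(-132\right) 55 = -7260$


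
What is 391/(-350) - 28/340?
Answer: -7137/5950 ≈ -1.1995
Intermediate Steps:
391/(-350) - 28/340 = 391*(-1/350) - 28*1/340 = -391/350 - 7/85 = -7137/5950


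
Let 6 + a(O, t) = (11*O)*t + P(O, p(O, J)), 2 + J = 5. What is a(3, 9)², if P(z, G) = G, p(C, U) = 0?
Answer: 84681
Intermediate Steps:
J = 3 (J = -2 + 5 = 3)
a(O, t) = -6 + 11*O*t (a(O, t) = -6 + ((11*O)*t + 0) = -6 + (11*O*t + 0) = -6 + 11*O*t)
a(3, 9)² = (-6 + 11*3*9)² = (-6 + 297)² = 291² = 84681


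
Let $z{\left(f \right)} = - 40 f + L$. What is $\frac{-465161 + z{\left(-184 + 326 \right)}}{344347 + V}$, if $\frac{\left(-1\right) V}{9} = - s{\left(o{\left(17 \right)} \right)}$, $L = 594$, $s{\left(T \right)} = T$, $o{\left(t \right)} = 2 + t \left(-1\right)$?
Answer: $- \frac{470247}{344212} \approx -1.3662$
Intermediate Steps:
$o{\left(t \right)} = 2 - t$
$V = -135$ ($V = - 9 \left(- (2 - 17)\right) = - 9 \left(\left(-1\right) \left(-15\right)\right) = \left(-9\right) 15 = -135$)
$z{\left(f \right)} = 594 - 40 f$ ($z{\left(f \right)} = - 40 f + 594 = 594 - 40 f$)
$\frac{-465161 + z{\left(-184 + 326 \right)}}{344347 + V} = \frac{-465161 + \left(594 - 40 \left(-184 + 326\right)\right)}{344347 - 135} = \frac{-465161 + \left(594 - 5680\right)}{344212} = \left(-465161 + \left(594 - 5680\right)\right) \frac{1}{344212} = \left(-465161 - 5086\right) \frac{1}{344212} = \left(-470247\right) \frac{1}{344212} = - \frac{470247}{344212}$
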